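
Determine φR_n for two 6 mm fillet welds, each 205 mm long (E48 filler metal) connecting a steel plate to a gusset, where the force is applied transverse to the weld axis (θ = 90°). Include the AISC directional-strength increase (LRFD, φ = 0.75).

E48XX → F_EXX = 480 MPa.
t_e = 0.707 × 6 = 4.242 mm; A_we = 4.242 × 410 = 1739 mm².
Directional factor: 1.0 + 0.5 sin^1.5(90°) = 1.5.
F_nw = 0.6 × 480 × 1.5 = 432 MPa.
φR_n = 0.75 × 432 × 1739 × 10⁻³ = 563.5 kN.

φR_n ≈ 564 kN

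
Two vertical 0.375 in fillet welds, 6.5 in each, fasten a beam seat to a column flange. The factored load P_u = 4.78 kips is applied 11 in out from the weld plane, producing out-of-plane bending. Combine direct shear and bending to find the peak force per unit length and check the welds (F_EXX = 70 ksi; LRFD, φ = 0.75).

f_max ≈ 3.75 kip/in; adequate

L_w = 2 × 6.5 = 13 in; section modulus (unit throat) S = 2 × L²/6 = 14.08 in².
Direct shear f_v = P/L_w = 4.78/13 = 0.3677 kip/in.
Moment M = P × e = 4.78 × 11 = 52.58 kip·in; bending f_b = M/S = 3.733 kip/in.
f_max = √(f_v² + f_b²) = √(0.3677² + 3.733²) = 3.752 kip/in.
φr_n = 0.75 × 0.6 × 70 × (0.707 × 0.375) = 8.351 kip/in → adequate.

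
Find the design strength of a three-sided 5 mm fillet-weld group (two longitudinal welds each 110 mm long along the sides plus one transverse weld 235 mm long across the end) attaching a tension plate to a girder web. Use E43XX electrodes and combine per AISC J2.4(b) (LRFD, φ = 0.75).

E43XX → F_EXX = 430 MPa.
t_e = 0.707 × 5 = 3.535 mm.
R_nwl = 0.6 × 430 × 3.535 × 220 × 10⁻³ = 200.6 kN (longitudinal, 2 welds).
R_nwt = 0.6 × 430 × 3.535 × 235 × 10⁻³ = 214.3 kN (transverse, base value).
(i) R_nwl + R_nwt = 415 kN; (ii) 0.85 R_nwl + 1.5 R_nwt = 492 kN.
R_n = max = 492 kN [governs: (ii)]; φR_n = 369 kN.

φR_n ≈ 369 kN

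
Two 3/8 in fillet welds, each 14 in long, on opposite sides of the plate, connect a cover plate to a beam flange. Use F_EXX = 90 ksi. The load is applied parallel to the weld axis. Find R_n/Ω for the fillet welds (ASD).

R_n/Ω ≈ 200 kip

Effective throat t_e = 0.707 × 0.375 = 0.2651 in.
Total length L = 28 in; A_we = 0.2651 × 28 = 7.423 in².
F_nw = 0.6 F_EXX = 0.6 × 90 = 54 ksi.
R_n = 54 × 7.423 = 400.9 kip; R_n/Ω = 400.9/2.0 = 200.4 kip.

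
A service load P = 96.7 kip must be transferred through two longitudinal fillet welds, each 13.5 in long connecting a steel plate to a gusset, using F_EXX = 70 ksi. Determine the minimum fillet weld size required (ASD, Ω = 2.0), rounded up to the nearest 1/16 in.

w = 1/4 in

Total weld length L = 27 in.
Required throat t_e = P × Ω / (0.6 F_EXX × L) = 96.7 × 2.0 / (0.6 × 70 × 27) = 0.1705 in.
Required leg w = t_e / 0.707 = 0.2412 in → use 1/4 in.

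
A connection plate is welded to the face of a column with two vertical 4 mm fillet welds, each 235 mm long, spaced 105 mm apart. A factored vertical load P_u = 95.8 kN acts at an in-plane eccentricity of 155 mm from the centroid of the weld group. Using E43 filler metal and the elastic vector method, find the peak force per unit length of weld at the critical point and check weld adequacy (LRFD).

f_max ≈ 662 N/mm; NOT adequate

E43XX → F_EXX = 430 MPa.
Total weld length L_w = 470 mm. Treat welds as unit-width lines.
Polar moment about centroid: J = 2[d³/12 + d(b/2)²] = 2[235³/12 + 235×52.5²] = 3458000 mm³.
Direct shear f_v = P/L_w = 95.8×10³ / 470 = 203.8 N/mm (vertical).
Torsion M = P·e = 95.8×10³ × 155 = 14849000 N·mm.
Critical point at (x, y) = (52.5, 117.5) from centroid. f_tx = M·y/J = 504.5 N/mm; f_ty = M·x/J = 225.4 N/mm.
Resultant f_max = √[f_tx² + (f_v + f_ty)²] = √[504.5² + (203.8 + 225.4)²] = 662.4 N/mm.
Capacity per unit length: φr_n = 0.75 × 0.6 × 430 × (0.707 × 4) = 547.2 N/mm.
662.4 > 547.2 → NOT adequate.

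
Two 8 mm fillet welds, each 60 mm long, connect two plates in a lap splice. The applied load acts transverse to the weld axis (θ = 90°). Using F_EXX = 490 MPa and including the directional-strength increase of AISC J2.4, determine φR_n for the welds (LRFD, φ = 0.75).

φR_n ≈ 224 kN

t_e = 0.707 × 8 = 5.656 mm; A_we = 5.656 × 120 = 678.7 mm².
Directional factor: 1.0 + 0.5 sin^1.5(90°) = 1.5.
F_nw = 0.6 × 490 × 1.5 = 441 MPa.
φR_n = 0.75 × 441 × 678.7 × 10⁻³ = 224.5 kN.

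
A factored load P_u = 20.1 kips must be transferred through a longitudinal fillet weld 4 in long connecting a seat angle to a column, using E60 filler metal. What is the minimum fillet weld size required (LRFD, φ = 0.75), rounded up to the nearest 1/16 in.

w = 5/16 in

E60XX → F_EXX = 60 ksi.
Total weld length L = 4 in.
Required throat t_e = P_u / (φ × 0.6 F_EXX × L) = 20.1 / (0.75 × 0.6 × 60 × 4) = 0.1861 in.
Required leg w = t_e / 0.707 = 0.2632 in → use 5/16 in.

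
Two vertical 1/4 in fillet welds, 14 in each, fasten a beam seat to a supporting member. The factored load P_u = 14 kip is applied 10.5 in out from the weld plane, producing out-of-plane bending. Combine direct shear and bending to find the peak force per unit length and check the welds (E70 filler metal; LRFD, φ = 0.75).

f_max ≈ 2.3 kip/in; adequate

E70XX → F_EXX = 70 ksi.
L_w = 2 × 14 = 28 in; section modulus (unit throat) S = 2 × L²/6 = 65.33 in².
Direct shear f_v = P/L_w = 14/28 = 0.5 kip/in.
Moment M = P × e = 14 × 10.5 = 147 kip·in; bending f_b = M/S = 2.25 kip/in.
f_max = √(f_v² + f_b²) = √(0.5² + 2.25²) = 2.305 kip/in.
φr_n = 0.75 × 0.6 × 70 × (0.707 × 0.25) = 5.568 kip/in → adequate.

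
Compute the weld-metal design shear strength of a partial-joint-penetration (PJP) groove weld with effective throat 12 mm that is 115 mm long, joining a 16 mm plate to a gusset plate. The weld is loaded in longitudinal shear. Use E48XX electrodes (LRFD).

φR_n ≈ 298 kN

E48XX → F_EXX = 480 MPa.
Effective throat (given) t_e = 12 mm.
A_we = 12 × 115 = 1380 mm².
F_nw = 0.6 F_EXX = 288 MPa.
φR_n = 0.75 × 288 × 1380 × 10⁻³ = 298.1 kN.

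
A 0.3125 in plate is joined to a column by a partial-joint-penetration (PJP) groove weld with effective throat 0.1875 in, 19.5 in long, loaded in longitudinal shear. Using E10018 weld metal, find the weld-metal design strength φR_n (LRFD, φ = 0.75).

φR_n ≈ 165 kips

E100XX → F_EXX = 100 ksi.
Effective throat (given) t_e = 0.1875 in.
A_we = 0.1875 × 19.5 = 3.656 in².
F_nw = 0.6 F_EXX = 60 ksi.
φR_n = 0.75 × 60 × 3.656 = 164.5 kips.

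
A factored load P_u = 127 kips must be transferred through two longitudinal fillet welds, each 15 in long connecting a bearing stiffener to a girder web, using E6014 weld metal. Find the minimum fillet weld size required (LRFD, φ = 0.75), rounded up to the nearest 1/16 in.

E60XX → F_EXX = 60 ksi.
Total weld length L = 30 in.
Required throat t_e = P_u / (φ × 0.6 F_EXX × L) = 127 / (0.75 × 0.6 × 60 × 30) = 0.1568 in.
Required leg w = t_e / 0.707 = 0.2218 in → use 1/4 in.

w = 1/4 in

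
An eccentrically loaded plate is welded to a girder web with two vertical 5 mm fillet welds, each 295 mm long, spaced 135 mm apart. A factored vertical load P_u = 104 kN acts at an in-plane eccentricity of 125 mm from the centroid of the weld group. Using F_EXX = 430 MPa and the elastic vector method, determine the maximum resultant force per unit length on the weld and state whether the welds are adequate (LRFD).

f_max ≈ 409 N/mm; adequate

Total weld length L_w = 590 mm. Treat welds as unit-width lines.
Polar moment about centroid: J = 2[d³/12 + d(b/2)²] = 2[295³/12 + 295×67.5²] = 6967000 mm³.
Direct shear f_v = P/L_w = 104×10³ / 590 = 176.3 N/mm (vertical).
Torsion M = P·e = 104×10³ × 125 = 13000000 N·mm.
Critical point at (x, y) = (67.5, 147.5) from centroid. f_tx = M·y/J = 275.2 N/mm; f_ty = M·x/J = 126 N/mm.
Resultant f_max = √[f_tx² + (f_v + f_ty)²] = √[275.2² + (176.3 + 126)²] = 408.8 N/mm.
Capacity per unit length: φr_n = 0.75 × 0.6 × 430 × (0.707 × 5) = 684 N/mm.
408.8 ≤ 684 → adequate.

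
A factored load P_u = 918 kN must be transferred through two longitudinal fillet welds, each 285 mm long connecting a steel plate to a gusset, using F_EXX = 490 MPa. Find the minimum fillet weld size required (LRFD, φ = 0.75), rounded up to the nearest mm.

Total weld length L = 570 mm.
Required throat t_e = P_u / (φ × 0.6 F_EXX × L) = 918 / (0.75 × 0.6 × 490 × 570 × 10⁻³) = 7.304 mm.
Required leg w = t_e / 0.707 = 10.33 mm → use 11 mm.

w = 11 mm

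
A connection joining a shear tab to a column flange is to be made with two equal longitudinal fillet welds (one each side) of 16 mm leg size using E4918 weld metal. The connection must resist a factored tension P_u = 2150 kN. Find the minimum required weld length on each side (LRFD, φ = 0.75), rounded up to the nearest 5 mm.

L = 435 mm on each side

E49XX → F_EXX = 490 MPa.
Throat t_e = 0.707 × 16 = 11.31 mm.
φr_n = 0.75 × 0.6 × 490 × 11.31 × 10⁻³ = 2.494 kN/mm.
L_req = P_u / φr_n = 2150 / 2.494 = 862 mm total.
Per side: 862 / 2 = 431 mm.
Round up → use L = 435 mm on each side.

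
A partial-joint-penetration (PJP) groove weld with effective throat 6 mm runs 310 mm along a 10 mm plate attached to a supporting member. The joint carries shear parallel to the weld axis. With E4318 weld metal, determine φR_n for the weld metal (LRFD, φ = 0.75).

E43XX → F_EXX = 430 MPa.
Effective throat (given) t_e = 6 mm.
A_we = 6 × 310 = 1860 mm².
F_nw = 0.6 F_EXX = 258 MPa.
φR_n = 0.75 × 258 × 1860 × 10⁻³ = 359.9 kN.

φR_n ≈ 360 kN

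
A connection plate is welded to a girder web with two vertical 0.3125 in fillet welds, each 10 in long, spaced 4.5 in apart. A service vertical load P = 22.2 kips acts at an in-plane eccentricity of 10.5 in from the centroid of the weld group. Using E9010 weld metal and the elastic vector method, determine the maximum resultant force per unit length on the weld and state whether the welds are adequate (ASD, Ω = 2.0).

f_max ≈ 5.32 kip/in; adequate

E90XX → F_EXX = 90 ksi.
Total weld length L_w = 20 in. Treat welds as unit-width lines.
Polar moment about centroid: J = 2[d³/12 + d(b/2)²] = 2[10³/12 + 10×2.25²] = 267.9 in³.
Direct shear f_v = P/L_w = 22.2 / 20 = 1.11 kip/in (vertical).
Torsion M = P·e = 22.2 × 10.5 = 233.1 kip·in.
Critical point at (x, y) = (2.25, 5) from centroid. f_tx = M·y/J = 4.35 kip/in; f_ty = M·x/J = 1.958 kip/in.
Resultant f_max = √[f_tx² + (f_v + f_ty)²] = √[4.35² + (1.11 + 1.958)²] = 5.323 kip/in.
Capacity per unit length: r_n/Ω = (1/2.0) × 0.6 × 90 × (0.707 × 0.3125) = 5.965 kip/in.
5.323 ≤ 5.965 → adequate.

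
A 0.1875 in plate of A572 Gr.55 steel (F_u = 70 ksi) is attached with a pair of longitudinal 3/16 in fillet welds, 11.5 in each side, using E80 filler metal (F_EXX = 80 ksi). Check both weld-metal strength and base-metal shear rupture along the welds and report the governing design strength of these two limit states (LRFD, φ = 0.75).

φR_n ≈ 110 kips (weld metal governs)

t_e = 0.707 × 0.1875 = 0.1326 in; L = 23 in.
Weld metal: φR_n = 0.75 × 0.6 × 80 × 0.1326 × 23 = 109.8 kips.
Base metal (shear rupture): φR_n = 0.75 × 0.6 × 70 × 0.1875 × 23 = 135.8 kips.
Governing: weld metal.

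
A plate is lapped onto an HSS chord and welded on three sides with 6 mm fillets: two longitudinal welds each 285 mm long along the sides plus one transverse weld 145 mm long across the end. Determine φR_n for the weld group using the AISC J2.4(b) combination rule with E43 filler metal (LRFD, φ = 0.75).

φR_n ≈ 587 kN

E43XX → F_EXX = 430 MPa.
t_e = 0.707 × 6 = 4.242 mm.
R_nwl = 0.6 × 430 × 4.242 × 570 × 10⁻³ = 623.8 kN (longitudinal, 2 welds).
R_nwt = 0.6 × 430 × 4.242 × 145 × 10⁻³ = 158.7 kN (transverse, base value).
(i) R_nwl + R_nwt = 782.5 kN; (ii) 0.85 R_nwl + 1.5 R_nwt = 768.3 kN.
R_n = max = 782.5 kN [governs: (i)]; φR_n = 586.9 kN.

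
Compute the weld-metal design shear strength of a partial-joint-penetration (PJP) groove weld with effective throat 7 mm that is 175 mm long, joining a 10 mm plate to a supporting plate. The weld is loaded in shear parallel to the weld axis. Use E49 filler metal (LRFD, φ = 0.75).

E49XX → F_EXX = 490 MPa.
Effective throat (given) t_e = 7 mm.
A_we = 7 × 175 = 1225 mm².
F_nw = 0.6 F_EXX = 294 MPa.
φR_n = 0.75 × 294 × 1225 × 10⁻³ = 270.1 kN.

φR_n ≈ 270 kN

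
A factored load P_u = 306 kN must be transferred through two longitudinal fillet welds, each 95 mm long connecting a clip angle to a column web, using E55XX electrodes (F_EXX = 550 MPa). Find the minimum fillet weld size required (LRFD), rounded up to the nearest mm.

w = 10 mm

Total weld length L = 190 mm.
Required throat t_e = P_u / (φ × 0.6 F_EXX × L) = 306 / (0.75 × 0.6 × 550 × 190 × 10⁻³) = 6.507 mm.
Required leg w = t_e / 0.707 = 9.204 mm → use 10 mm.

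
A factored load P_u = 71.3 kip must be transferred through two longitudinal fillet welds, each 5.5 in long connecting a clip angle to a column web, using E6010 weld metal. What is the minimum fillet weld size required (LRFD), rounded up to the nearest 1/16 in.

w = 3/8 in

E60XX → F_EXX = 60 ksi.
Total weld length L = 11 in.
Required throat t_e = P_u / (φ × 0.6 F_EXX × L) = 71.3 / (0.75 × 0.6 × 60 × 11) = 0.2401 in.
Required leg w = t_e / 0.707 = 0.3396 in → use 3/8 in.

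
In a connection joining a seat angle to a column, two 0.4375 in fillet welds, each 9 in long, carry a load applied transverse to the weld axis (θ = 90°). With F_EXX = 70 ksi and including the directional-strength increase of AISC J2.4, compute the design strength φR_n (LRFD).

t_e = 0.707 × 0.4375 = 0.3093 in; A_we = 0.3093 × 18 = 5.568 in².
Directional factor: 1.0 + 0.5 sin^1.5(90°) = 1.5.
F_nw = 0.6 × 70 × 1.5 = 63 ksi.
φR_n = 0.75 × 63 × 5.568 = 263.1 kips.

φR_n ≈ 263 kips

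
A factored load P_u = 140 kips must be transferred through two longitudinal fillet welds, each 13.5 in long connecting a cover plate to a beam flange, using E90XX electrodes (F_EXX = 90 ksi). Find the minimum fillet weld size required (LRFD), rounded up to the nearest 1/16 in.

w = 3/16 in

Total weld length L = 27 in.
Required throat t_e = P_u / (φ × 0.6 F_EXX × L) = 140 / (0.75 × 0.6 × 90 × 27) = 0.128 in.
Required leg w = t_e / 0.707 = 0.1811 in → use 3/16 in.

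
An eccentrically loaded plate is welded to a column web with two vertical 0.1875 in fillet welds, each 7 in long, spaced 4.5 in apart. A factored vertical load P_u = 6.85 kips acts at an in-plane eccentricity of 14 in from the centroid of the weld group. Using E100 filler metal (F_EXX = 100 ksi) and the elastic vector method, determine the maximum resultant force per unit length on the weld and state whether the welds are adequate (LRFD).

f_max ≈ 3.41 kip/in; adequate

Total weld length L_w = 14 in. Treat welds as unit-width lines.
Polar moment about centroid: J = 2[d³/12 + d(b/2)²] = 2[7³/12 + 7×2.25²] = 128 in³.
Direct shear f_v = P/L_w = 6.85 / 14 = 0.4893 kip/in (vertical).
Torsion M = P·e = 6.85 × 14 = 95.9 kip·in.
Critical point at (x, y) = (2.25, 3.5) from centroid. f_tx = M·y/J = 2.621 kip/in; f_ty = M·x/J = 1.685 kip/in.
Resultant f_max = √[f_tx² + (f_v + f_ty)²] = √[2.621² + (0.4893 + 1.685)²] = 3.406 kip/in.
Capacity per unit length: φr_n = 0.75 × 0.6 × 100 × (0.707 × 0.1875) = 5.965 kip/in.
3.406 ≤ 5.965 → adequate.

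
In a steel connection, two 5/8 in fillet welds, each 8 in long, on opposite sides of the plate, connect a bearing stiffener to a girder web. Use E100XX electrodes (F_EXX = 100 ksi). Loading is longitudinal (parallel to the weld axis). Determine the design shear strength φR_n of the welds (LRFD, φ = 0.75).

φR_n ≈ 318 kips

Effective throat t_e = 0.707 × 0.625 = 0.4419 in.
Total length L = 16 in; A_we = 0.4419 × 16 = 7.07 in².
F_nw = 0.6 F_EXX = 0.6 × 100 = 60 ksi.
φR_n = 0.75 × 60 × 7.07 = 318.1 kips.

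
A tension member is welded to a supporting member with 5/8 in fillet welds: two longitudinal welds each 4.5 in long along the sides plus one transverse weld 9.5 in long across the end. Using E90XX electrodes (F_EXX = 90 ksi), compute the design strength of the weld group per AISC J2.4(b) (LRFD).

φR_n ≈ 392 kips

t_e = 0.707 × 0.625 = 0.4419 in.
R_nwl = 0.6 × 90 × 0.4419 × 9 = 214.8 kips (longitudinal, 2 welds).
R_nwt = 0.6 × 90 × 0.4419 × 9.5 = 226.7 kips (transverse, base value).
(i) R_nwl + R_nwt = 441.4 kips; (ii) 0.85 R_nwl + 1.5 R_nwt = 522.6 kips.
R_n = max = 522.6 kips [governs: (ii)]; φR_n = 391.9 kips.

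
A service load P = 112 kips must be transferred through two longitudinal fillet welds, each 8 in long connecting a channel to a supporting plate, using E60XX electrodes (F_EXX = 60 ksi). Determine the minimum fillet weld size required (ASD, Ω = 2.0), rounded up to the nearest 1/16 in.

Total weld length L = 16 in.
Required throat t_e = P × Ω / (0.6 F_EXX × L) = 112 × 2.0 / (0.6 × 60 × 16) = 0.3889 in.
Required leg w = t_e / 0.707 = 0.5501 in → use 9/16 in.

w = 9/16 in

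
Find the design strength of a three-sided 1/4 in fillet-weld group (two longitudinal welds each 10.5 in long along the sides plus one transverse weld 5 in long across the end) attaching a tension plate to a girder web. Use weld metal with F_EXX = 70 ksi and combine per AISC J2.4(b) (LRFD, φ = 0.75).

φR_n ≈ 145 kip

t_e = 0.707 × 0.25 = 0.1767 in.
R_nwl = 0.6 × 70 × 0.1767 × 21 = 155.9 kip (longitudinal, 2 welds).
R_nwt = 0.6 × 70 × 0.1767 × 5 = 37.12 kip (transverse, base value).
(i) R_nwl + R_nwt = 193 kip; (ii) 0.85 R_nwl + 1.5 R_nwt = 188.2 kip.
R_n = max = 193 kip [governs: (i)]; φR_n = 144.8 kip.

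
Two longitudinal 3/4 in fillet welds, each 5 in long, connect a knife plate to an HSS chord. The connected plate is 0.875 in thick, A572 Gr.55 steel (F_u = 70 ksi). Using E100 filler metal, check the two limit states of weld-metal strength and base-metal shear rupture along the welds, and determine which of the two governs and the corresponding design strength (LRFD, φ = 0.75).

E100XX → F_EXX = 100 ksi.
t_e = 0.707 × 0.75 = 0.5302 in; L = 10 in.
Weld metal: φR_n = 0.75 × 0.6 × 100 × 0.5302 × 10 = 238.6 kips.
Base metal (shear rupture): φR_n = 0.75 × 0.6 × 70 × 0.875 × 10 = 275.6 kips.
Governing: weld metal.

φR_n ≈ 239 kips (weld metal governs)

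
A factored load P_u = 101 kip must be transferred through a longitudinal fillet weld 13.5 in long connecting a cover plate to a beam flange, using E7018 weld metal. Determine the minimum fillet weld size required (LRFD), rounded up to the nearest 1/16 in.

E70XX → F_EXX = 70 ksi.
Total weld length L = 13.5 in.
Required throat t_e = P_u / (φ × 0.6 F_EXX × L) = 101 / (0.75 × 0.6 × 70 × 13.5) = 0.2375 in.
Required leg w = t_e / 0.707 = 0.3359 in → use 3/8 in.

w = 3/8 in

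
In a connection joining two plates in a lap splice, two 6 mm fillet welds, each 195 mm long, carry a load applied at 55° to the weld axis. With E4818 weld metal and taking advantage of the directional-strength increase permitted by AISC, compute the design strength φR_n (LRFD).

φR_n ≈ 490 kN

E48XX → F_EXX = 480 MPa.
t_e = 0.707 × 6 = 4.242 mm; A_we = 4.242 × 390 = 1654 mm².
Directional factor: 1.0 + 0.5 sin^1.5(55°) = 1.371.
F_nw = 0.6 × 480 × 1.371 = 394.8 MPa.
φR_n = 0.75 × 394.8 × 1654 × 10⁻³ = 489.8 kN.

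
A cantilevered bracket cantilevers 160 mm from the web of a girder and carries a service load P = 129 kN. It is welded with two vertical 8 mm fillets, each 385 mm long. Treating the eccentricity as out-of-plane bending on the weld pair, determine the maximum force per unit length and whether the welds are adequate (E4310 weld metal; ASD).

f_max ≈ 450 N/mm; adequate

E43XX → F_EXX = 430 MPa.
L_w = 2 × 385 = 770 mm; section modulus (unit throat) S = 2 × L²/6 = 49410 mm².
Direct shear f_v = P/L_w = 129×10³/770 = 167.5 N/mm.
Moment M = P × e = 129×10³ × 160 = 20640000 N·mm; bending f_b = M/S = 417.7 N/mm.
f_max = √(f_v² + f_b²) = √(167.5² + 417.7²) = 450.1 N/mm.
r_n/Ω = (1/2.0) × 0.6 × 430 × (0.707 × 8) = 729.6 N/mm → adequate.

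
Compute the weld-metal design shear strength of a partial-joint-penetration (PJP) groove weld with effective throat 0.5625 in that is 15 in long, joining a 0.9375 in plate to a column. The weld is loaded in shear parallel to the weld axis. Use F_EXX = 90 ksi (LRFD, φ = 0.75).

Effective throat (given) t_e = 0.5625 in.
A_we = 0.5625 × 15 = 8.438 in².
F_nw = 0.6 F_EXX = 54 ksi.
φR_n = 0.75 × 54 × 8.438 = 341.7 kips.

φR_n ≈ 342 kips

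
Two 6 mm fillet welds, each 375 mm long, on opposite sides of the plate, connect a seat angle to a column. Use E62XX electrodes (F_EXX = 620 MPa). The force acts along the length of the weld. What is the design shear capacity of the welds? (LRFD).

Effective throat t_e = 0.707 × 6 = 4.242 mm.
Total length L = 750 mm; A_we = 4.242 × 750 = 3182 mm².
F_nw = 0.6 F_EXX = 0.6 × 620 = 372 MPa.
φR_n = 0.75 × 372 × 3182 × 10⁻³ = 887.6 kN.

φR_n ≈ 888 kN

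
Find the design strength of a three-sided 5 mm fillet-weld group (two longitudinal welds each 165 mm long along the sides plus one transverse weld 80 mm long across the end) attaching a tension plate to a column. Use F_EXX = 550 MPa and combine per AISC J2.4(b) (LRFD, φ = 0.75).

t_e = 0.707 × 5 = 3.535 mm.
R_nwl = 0.6 × 550 × 3.535 × 330 × 10⁻³ = 385 kN (longitudinal, 2 welds).
R_nwt = 0.6 × 550 × 3.535 × 80 × 10⁻³ = 93.32 kN (transverse, base value).
(i) R_nwl + R_nwt = 478.3 kN; (ii) 0.85 R_nwl + 1.5 R_nwt = 467.2 kN.
R_n = max = 478.3 kN [governs: (i)]; φR_n = 358.7 kN.

φR_n ≈ 359 kN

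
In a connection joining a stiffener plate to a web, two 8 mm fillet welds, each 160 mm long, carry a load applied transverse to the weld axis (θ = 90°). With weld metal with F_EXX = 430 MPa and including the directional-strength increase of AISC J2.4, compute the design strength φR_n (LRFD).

φR_n ≈ 525 kN

t_e = 0.707 × 8 = 5.656 mm; A_we = 5.656 × 320 = 1810 mm².
Directional factor: 1.0 + 0.5 sin^1.5(90°) = 1.5.
F_nw = 0.6 × 430 × 1.5 = 387 MPa.
φR_n = 0.75 × 387 × 1810 × 10⁻³ = 525.3 kN.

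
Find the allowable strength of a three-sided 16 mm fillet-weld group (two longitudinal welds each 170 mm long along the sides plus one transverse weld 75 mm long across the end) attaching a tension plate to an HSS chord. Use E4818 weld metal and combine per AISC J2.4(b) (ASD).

E48XX → F_EXX = 480 MPa.
t_e = 0.707 × 16 = 11.31 mm.
R_nwl = 0.6 × 480 × 11.31 × 340 × 10⁻³ = 1108 kN (longitudinal, 2 welds).
R_nwt = 0.6 × 480 × 11.31 × 75 × 10⁻³ = 244.3 kN (transverse, base value).
(i) R_nwl + R_nwt = 1352 kN; (ii) 0.85 R_nwl + 1.5 R_nwt = 1308 kN.
R_n = max = 1352 kN [governs: (i)]; R_n/Ω = 676 kN.

R_n/Ω ≈ 676 kN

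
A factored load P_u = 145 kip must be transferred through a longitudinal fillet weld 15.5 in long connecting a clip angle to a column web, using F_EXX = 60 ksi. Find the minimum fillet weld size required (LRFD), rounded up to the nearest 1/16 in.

Total weld length L = 15.5 in.
Required throat t_e = P_u / (φ × 0.6 F_EXX × L) = 145 / (0.75 × 0.6 × 60 × 15.5) = 0.3465 in.
Required leg w = t_e / 0.707 = 0.4901 in → use 1/2 in.

w = 1/2 in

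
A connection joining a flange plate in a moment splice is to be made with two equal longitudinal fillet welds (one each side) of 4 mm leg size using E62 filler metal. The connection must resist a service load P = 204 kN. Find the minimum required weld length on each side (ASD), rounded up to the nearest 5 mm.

E62XX → F_EXX = 620 MPa.
Throat t_e = 0.707 × 4 = 2.828 mm.
r_n/Ω = (0.6 × 620 × 2.828) / 2.0 = 526 N/mm = 0.526 kN/mm.
L_req = P / (r_n/Ω) = 204 / 0.526 = 387.8 mm total.
Per side: 387.8 / 2 = 193.9 mm.
Round up → use L = 195 mm on each side.

L = 195 mm on each side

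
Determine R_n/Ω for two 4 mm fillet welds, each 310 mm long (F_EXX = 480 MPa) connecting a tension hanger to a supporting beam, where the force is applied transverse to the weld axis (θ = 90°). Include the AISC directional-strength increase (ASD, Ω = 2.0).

R_n/Ω ≈ 379 kN

t_e = 0.707 × 4 = 2.828 mm; A_we = 2.828 × 620 = 1753 mm².
Directional factor: 1.0 + 0.5 sin^1.5(90°) = 1.5.
F_nw = 0.6 × 480 × 1.5 = 432 MPa.
R_n/Ω = (432 × 1753) / 2.0 × 10⁻³ = 378.7 kN.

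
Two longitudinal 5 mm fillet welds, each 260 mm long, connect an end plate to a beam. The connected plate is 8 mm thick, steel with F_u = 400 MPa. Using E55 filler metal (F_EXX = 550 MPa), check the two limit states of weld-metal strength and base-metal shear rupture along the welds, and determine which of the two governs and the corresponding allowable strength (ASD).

R_n/Ω ≈ 303 kN (weld metal governs)

t_e = 0.707 × 5 = 3.535 mm; L = 520 mm.
Weld metal: R_n/Ω = (1/2.0) × 0.6 × 550 × 3.535 × 520 × 10⁻³ = 303.3 kN.
Base metal (shear rupture): R_n/Ω = (1/2.0) × 0.6 × 400 × 8 × 520 × 10⁻³ = 499.2 kN.
Governing: weld metal.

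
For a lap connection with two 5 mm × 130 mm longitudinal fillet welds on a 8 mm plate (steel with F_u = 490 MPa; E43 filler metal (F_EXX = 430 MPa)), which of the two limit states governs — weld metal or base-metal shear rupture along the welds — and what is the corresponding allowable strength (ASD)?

t_e = 0.707 × 5 = 3.535 mm; L = 260 mm.
Weld metal: R_n/Ω = (1/2.0) × 0.6 × 430 × 3.535 × 260 × 10⁻³ = 118.6 kN.
Base metal (shear rupture): R_n/Ω = (1/2.0) × 0.6 × 490 × 8 × 260 × 10⁻³ = 305.8 kN.
Governing: weld metal.

R_n/Ω ≈ 119 kN (weld metal governs)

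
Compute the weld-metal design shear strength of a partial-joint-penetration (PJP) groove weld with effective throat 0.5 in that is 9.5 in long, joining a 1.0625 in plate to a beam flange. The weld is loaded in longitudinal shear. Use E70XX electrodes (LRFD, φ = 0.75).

φR_n ≈ 150 kips

E70XX → F_EXX = 70 ksi.
Effective throat (given) t_e = 0.5 in.
A_we = 0.5 × 9.5 = 4.75 in².
F_nw = 0.6 F_EXX = 42 ksi.
φR_n = 0.75 × 42 × 4.75 = 149.6 kips.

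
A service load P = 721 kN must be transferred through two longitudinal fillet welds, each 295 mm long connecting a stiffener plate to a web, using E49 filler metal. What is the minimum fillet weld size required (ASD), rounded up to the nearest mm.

E49XX → F_EXX = 490 MPa.
Total weld length L = 590 mm.
Required throat t_e = P × Ω / (0.6 F_EXX × L) = 721 × 2.0 / (0.6 × 490 × 590 × 10⁻³) = 8.313 mm.
Required leg w = t_e / 0.707 = 11.76 mm → use 12 mm.

w = 12 mm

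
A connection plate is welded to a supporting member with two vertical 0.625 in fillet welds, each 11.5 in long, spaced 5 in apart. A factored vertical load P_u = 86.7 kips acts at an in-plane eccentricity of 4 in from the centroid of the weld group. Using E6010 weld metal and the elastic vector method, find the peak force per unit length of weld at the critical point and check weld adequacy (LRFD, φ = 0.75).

f_max ≈ 7.79 kip/in; adequate

E60XX → F_EXX = 60 ksi.
Total weld length L_w = 23 in. Treat welds as unit-width lines.
Polar moment about centroid: J = 2[d³/12 + d(b/2)²] = 2[11.5³/12 + 11.5×2.5²] = 397.2 in³.
Direct shear f_v = P/L_w = 86.7 / 23 = 3.77 kip/in (vertical).
Torsion M = P·e = 86.7 × 4 = 346.8 kip·in.
Critical point at (x, y) = (2.5, 5.75) from centroid. f_tx = M·y/J = 5.02 kip/in; f_ty = M·x/J = 2.183 kip/in.
Resultant f_max = √[f_tx² + (f_v + f_ty)²] = √[5.02² + (3.77 + 2.183)²] = 7.786 kip/in.
Capacity per unit length: φr_n = 0.75 × 0.6 × 60 × (0.707 × 0.625) = 11.93 kip/in.
7.786 ≤ 11.93 → adequate.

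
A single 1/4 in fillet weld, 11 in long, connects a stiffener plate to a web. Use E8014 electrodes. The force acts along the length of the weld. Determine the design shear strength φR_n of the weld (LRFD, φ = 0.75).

E80XX → F_EXX = 80 ksi.
Effective throat t_e = 0.707 × 0.25 = 0.1767 in.
Total length L = 11 in; A_we = 0.1767 × 11 = 1.944 in².
F_nw = 0.6 F_EXX = 0.6 × 80 = 48 ksi.
φR_n = 0.75 × 48 × 1.944 = 69.99 kip.

φR_n ≈ 70 kip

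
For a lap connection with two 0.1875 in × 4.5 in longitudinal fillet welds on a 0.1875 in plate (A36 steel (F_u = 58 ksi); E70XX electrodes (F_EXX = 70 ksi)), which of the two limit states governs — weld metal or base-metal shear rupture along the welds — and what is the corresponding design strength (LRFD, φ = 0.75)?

φR_n ≈ 37.6 kip (weld metal governs)

t_e = 0.707 × 0.1875 = 0.1326 in; L = 9 in.
Weld metal: φR_n = 0.75 × 0.6 × 70 × 0.1326 × 9 = 37.58 kip.
Base metal (shear rupture): φR_n = 0.75 × 0.6 × 58 × 0.1875 × 9 = 44.04 kip.
Governing: weld metal.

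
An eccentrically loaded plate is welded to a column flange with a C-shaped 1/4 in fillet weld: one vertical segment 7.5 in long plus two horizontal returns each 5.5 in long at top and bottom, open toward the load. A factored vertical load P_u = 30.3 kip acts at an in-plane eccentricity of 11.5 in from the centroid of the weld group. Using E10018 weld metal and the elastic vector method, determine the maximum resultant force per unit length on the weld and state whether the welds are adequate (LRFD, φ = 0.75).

E100XX → F_EXX = 100 ksi.
Total weld length L_w = 18.5 in. Treat welds as unit-width lines.
Centroid: x̄ = 2×5.5×2.75 / 18.5 = 1.635 in from the vertical weld.
Polar moment about centroid: J = I_x + I_y = [7.5³/12 + 2×5.5×3.75²] + [7.5×1.635² + 2(5.5³/12 + 5.5×1.115²)] = 251.3 in³.
Direct shear f_v = P/L_w = 30.3 / 18.5 = 1.638 kip/in (vertical).
Torsion M = P·e = 30.3 × 11.5 = 348.45 kip·in.
Critical point at (x, y) = (3.865, 3.75) from centroid. f_tx = M·y/J = 5.2 kip/in; f_ty = M·x/J = 5.359 kip/in.
Resultant f_max = √[f_tx² + (f_v + f_ty)²] = √[5.2² + (1.638 + 5.359)²] = 8.717 kip/in.
Capacity per unit length: φr_n = 0.75 × 0.6 × 100 × (0.707 × 0.25) = 7.954 kip/in.
8.717 > 7.954 → NOT adequate.

f_max ≈ 8.72 kip/in; NOT adequate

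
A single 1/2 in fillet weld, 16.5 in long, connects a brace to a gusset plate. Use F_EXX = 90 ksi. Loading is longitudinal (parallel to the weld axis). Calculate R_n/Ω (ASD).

Effective throat t_e = 0.707 × 0.5 = 0.3535 in.
Total length L = 16.5 in; A_we = 0.3535 × 16.5 = 5.833 in².
F_nw = 0.6 F_EXX = 0.6 × 90 = 54 ksi.
R_n = 54 × 5.833 = 315 kips; R_n/Ω = 315/2.0 = 157.5 kips.

R_n/Ω ≈ 157 kips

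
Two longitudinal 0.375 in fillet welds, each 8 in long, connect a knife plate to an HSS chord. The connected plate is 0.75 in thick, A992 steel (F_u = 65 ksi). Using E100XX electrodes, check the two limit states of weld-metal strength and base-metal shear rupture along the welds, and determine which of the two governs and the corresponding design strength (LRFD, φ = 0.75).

φR_n ≈ 191 kip (weld metal governs)

E100XX → F_EXX = 100 ksi.
t_e = 0.707 × 0.375 = 0.2651 in; L = 16 in.
Weld metal: φR_n = 0.75 × 0.6 × 100 × 0.2651 × 16 = 190.9 kip.
Base metal (shear rupture): φR_n = 0.75 × 0.6 × 65 × 0.75 × 16 = 351 kip.
Governing: weld metal.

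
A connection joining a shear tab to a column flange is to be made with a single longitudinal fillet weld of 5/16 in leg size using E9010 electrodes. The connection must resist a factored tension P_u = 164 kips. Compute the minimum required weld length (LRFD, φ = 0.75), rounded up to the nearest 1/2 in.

E90XX → F_EXX = 90 ksi.
Throat t_e = 0.707 × 0.3125 = 0.2209 in.
φr_n = 0.75 × 0.6 × 90 × 0.2209 = 8.948 kips/in.
L_req = P_u / φr_n = 164 / 8.948 = 18.33 in total.
Round up → use L = 18.5 in.

L = 18.5 in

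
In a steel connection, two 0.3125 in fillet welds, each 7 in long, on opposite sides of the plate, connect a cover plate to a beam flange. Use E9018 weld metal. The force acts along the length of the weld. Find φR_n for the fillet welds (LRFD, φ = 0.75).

φR_n ≈ 125 kips

E90XX → F_EXX = 90 ksi.
Effective throat t_e = 0.707 × 0.3125 = 0.2209 in.
Total length L = 14 in; A_we = 0.2209 × 14 = 3.093 in².
F_nw = 0.6 F_EXX = 0.6 × 90 = 54 ksi.
φR_n = 0.75 × 54 × 3.093 = 125.3 kips.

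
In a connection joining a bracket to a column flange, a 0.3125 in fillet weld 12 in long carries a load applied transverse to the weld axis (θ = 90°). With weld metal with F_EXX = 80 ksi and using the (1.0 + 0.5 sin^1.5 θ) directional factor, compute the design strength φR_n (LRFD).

φR_n ≈ 143 kip

t_e = 0.707 × 0.3125 = 0.2209 in; A_we = 0.2209 × 12 = 2.651 in².
Directional factor: 1.0 + 0.5 sin^1.5(90°) = 1.5.
F_nw = 0.6 × 80 × 1.5 = 72 ksi.
φR_n = 0.75 × 72 × 2.651 = 143.2 kip.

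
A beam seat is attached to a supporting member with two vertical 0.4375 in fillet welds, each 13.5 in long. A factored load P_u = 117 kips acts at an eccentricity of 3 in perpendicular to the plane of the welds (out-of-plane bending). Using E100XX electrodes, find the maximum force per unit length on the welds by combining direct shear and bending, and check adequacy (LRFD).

E100XX → F_EXX = 100 ksi.
L_w = 2 × 13.5 = 27 in; section modulus (unit throat) S = 2 × L²/6 = 60.75 in².
Direct shear f_v = P/L_w = 117/27 = 4.333 kip/in.
Moment M = P × e = 117 × 3 = 351 kip·in; bending f_b = M/S = 5.778 kip/in.
f_max = √(f_v² + f_b²) = √(4.333² + 5.778²) = 7.222 kip/in.
φr_n = 0.75 × 0.6 × 100 × (0.707 × 0.4375) = 13.92 kip/in → adequate.

f_max ≈ 7.22 kip/in; adequate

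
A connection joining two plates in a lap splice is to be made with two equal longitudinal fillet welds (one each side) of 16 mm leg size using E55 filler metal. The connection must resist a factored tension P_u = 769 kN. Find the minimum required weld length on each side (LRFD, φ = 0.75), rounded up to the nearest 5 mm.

E55XX → F_EXX = 550 MPa.
Throat t_e = 0.707 × 16 = 11.31 mm.
φr_n = 0.75 × 0.6 × 550 × 11.31 × 10⁻³ = 2.8 kN/mm.
L_req = P_u / φr_n = 769 / 2.8 = 274.7 mm total.
Per side: 274.7 / 2 = 137.3 mm.
Round up → use L = 140 mm on each side.

L = 140 mm on each side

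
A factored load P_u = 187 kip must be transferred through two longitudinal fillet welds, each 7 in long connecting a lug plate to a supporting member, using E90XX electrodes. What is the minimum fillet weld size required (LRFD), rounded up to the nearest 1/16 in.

E90XX → F_EXX = 90 ksi.
Total weld length L = 14 in.
Required throat t_e = P_u / (φ × 0.6 F_EXX × L) = 187 / (0.75 × 0.6 × 90 × 14) = 0.3298 in.
Required leg w = t_e / 0.707 = 0.4665 in → use 1/2 in.

w = 1/2 in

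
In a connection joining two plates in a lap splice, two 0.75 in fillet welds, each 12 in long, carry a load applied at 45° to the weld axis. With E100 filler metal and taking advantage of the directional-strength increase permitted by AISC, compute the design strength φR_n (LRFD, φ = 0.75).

φR_n ≈ 743 kip

E100XX → F_EXX = 100 ksi.
t_e = 0.707 × 0.75 = 0.5302 in; A_we = 0.5302 × 24 = 12.73 in².
Directional factor: 1.0 + 0.5 sin^1.5(45°) = 1.297.
F_nw = 0.6 × 100 × 1.297 = 77.84 ksi.
φR_n = 0.75 × 77.84 × 12.73 = 742.9 kip.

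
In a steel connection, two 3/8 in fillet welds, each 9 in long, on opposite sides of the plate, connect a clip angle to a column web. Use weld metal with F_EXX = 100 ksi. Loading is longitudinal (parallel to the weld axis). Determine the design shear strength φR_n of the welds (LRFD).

φR_n ≈ 215 kip

Effective throat t_e = 0.707 × 0.375 = 0.2651 in.
Total length L = 18 in; A_we = 0.2651 × 18 = 4.772 in².
F_nw = 0.6 F_EXX = 0.6 × 100 = 60 ksi.
φR_n = 0.75 × 60 × 4.772 = 214.8 kip.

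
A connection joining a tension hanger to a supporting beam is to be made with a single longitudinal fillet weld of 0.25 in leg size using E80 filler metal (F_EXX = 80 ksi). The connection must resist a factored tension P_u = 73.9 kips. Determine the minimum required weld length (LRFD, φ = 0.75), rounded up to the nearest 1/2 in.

Throat t_e = 0.707 × 0.25 = 0.1767 in.
φr_n = 0.75 × 0.6 × 80 × 0.1767 = 6.363 kips/in.
L_req = P_u / φr_n = 73.9 / 6.363 = 11.61 in total.
Round up → use L = 12 in.

L = 12 in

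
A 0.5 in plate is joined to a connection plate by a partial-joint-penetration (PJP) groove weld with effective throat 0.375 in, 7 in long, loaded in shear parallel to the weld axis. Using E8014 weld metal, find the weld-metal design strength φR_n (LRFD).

φR_n ≈ 94.5 kip

E80XX → F_EXX = 80 ksi.
Effective throat (given) t_e = 0.375 in.
A_we = 0.375 × 7 = 2.625 in².
F_nw = 0.6 F_EXX = 48 ksi.
φR_n = 0.75 × 48 × 2.625 = 94.5 kip.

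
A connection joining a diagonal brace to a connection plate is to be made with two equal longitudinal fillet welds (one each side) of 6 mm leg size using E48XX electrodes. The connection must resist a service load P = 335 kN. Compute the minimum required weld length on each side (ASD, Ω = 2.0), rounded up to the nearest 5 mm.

L = 275 mm on each side

E48XX → F_EXX = 480 MPa.
Throat t_e = 0.707 × 6 = 4.242 mm.
r_n/Ω = (0.6 × 480 × 4.242) / 2.0 = 610.8 N/mm = 0.6108 kN/mm.
L_req = P / (r_n/Ω) = 335 / 0.6108 = 548.4 mm total.
Per side: 548.4 / 2 = 274.2 mm.
Round up → use L = 275 mm on each side.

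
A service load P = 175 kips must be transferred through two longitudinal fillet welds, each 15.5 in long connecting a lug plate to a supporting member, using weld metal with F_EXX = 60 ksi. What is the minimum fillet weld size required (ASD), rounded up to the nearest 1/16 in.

w = 1/2 in

Total weld length L = 31 in.
Required throat t_e = P × Ω / (0.6 F_EXX × L) = 175 × 2.0 / (0.6 × 60 × 31) = 0.3136 in.
Required leg w = t_e / 0.707 = 0.4436 in → use 1/2 in.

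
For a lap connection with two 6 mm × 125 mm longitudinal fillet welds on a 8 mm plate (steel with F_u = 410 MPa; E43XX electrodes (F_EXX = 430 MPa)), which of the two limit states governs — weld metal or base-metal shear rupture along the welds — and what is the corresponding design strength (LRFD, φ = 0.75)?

t_e = 0.707 × 6 = 4.242 mm; L = 250 mm.
Weld metal: φR_n = 0.75 × 0.6 × 430 × 4.242 × 250 × 10⁻³ = 205.2 kN.
Base metal (shear rupture): φR_n = 0.75 × 0.6 × 410 × 8 × 250 × 10⁻³ = 369 kN.
Governing: weld metal.

φR_n ≈ 205 kN (weld metal governs)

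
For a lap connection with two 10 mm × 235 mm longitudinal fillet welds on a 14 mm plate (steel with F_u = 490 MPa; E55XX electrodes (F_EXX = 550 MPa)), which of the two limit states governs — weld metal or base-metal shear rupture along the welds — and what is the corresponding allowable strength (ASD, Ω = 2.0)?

t_e = 0.707 × 10 = 7.07 mm; L = 470 mm.
Weld metal: R_n/Ω = (1/2.0) × 0.6 × 550 × 7.07 × 470 × 10⁻³ = 548.3 kN.
Base metal (shear rupture): R_n/Ω = (1/2.0) × 0.6 × 490 × 14 × 470 × 10⁻³ = 967.3 kN.
Governing: weld metal.

R_n/Ω ≈ 548 kN (weld metal governs)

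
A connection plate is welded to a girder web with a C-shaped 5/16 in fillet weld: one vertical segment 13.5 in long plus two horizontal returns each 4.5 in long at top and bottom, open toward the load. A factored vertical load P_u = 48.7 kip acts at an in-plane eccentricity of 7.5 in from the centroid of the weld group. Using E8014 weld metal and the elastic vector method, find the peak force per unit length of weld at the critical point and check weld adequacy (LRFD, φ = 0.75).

E80XX → F_EXX = 80 ksi.
Total weld length L_w = 22.5 in. Treat welds as unit-width lines.
Centroid: x̄ = 2×4.5×2.25 / 22.5 = 0.9 in from the vertical weld.
Polar moment about centroid: J = I_x + I_y = [13.5³/12 + 2×4.5×6.75²] + [13.5×0.9² + 2(4.5³/12 + 4.5×1.35²)] = 657.6 in³.
Direct shear f_v = P/L_w = 48.7 / 22.5 = 2.164 kip/in (vertical).
Torsion M = P·e = 48.7 × 7.5 = 365.25 kip·in.
Critical point at (x, y) = (3.6, 6.75) from centroid. f_tx = M·y/J = 3.749 kip/in; f_ty = M·x/J = 1.999 kip/in.
Resultant f_max = √[f_tx² + (f_v + f_ty)²] = √[3.749² + (2.164 + 1.999)²] = 5.603 kip/in.
Capacity per unit length: φr_n = 0.75 × 0.6 × 80 × (0.707 × 0.3125) = 7.954 kip/in.
5.603 ≤ 7.954 → adequate.

f_max ≈ 5.6 kip/in; adequate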